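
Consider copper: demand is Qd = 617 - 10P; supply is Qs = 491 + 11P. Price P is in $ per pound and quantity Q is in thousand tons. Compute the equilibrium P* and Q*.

P* = 6, Q* = 557

Set Qd = Qs: 617 - 10P = 491 + 11P, so 126 = 21P and P* = 6.
Then Q* = 617 - 10(6) = 557.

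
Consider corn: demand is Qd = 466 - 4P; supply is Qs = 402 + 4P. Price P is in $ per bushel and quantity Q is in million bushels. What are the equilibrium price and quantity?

Equating demand and supply, 466 - 4P = 402 + 4P gives 8P = 64, so P* = 8.
Plugging P* into demand: Q* = 466 - 4(8) = 434.

P* = 8, Q* = 434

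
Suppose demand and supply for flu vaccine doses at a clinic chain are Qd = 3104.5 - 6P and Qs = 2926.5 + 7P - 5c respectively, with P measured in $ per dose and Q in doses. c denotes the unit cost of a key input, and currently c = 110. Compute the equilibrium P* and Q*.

With c = 110, supply is Qs = 2376.5 + 7P.
Set Qd = Qs: 3104.5 - 6P = 2376.5 + 7P, so 728 = 13P and P* = 56.
Then Q* = 3104.5 - 6(56) = 2768.5.

P* = 56, Q* = 2768.5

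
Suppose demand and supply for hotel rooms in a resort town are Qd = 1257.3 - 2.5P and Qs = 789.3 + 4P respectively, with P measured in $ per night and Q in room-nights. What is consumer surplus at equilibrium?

The market clears where 1257.3 - 2.5P = 789.3 + 4P. Rearranging, 6.5P = 468, hence P* = 72.
Plugging P* into demand: Q* = 1257.3 - 2.5(72) = 1077.3.
Demand choke price (Qd = 0): P = 1257.3/2.5 = 502.92. Consumer surplus = ½ × (502.92 - 72) × 1077.3 = 232115.058.

Consumer surplus = 232115.058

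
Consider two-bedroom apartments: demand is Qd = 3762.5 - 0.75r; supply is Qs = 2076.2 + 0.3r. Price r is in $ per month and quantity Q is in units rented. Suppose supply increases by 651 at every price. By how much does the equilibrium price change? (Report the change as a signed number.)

Δr = -620

Set Qd = Qs: 3762.5 - 0.75r = 2076.2 + 0.3r, so 1686.3 = 1.05r and r* = 1606.
Substitute back: Q* = 3762.5 - 0.75(1606) = 2558.
After the shift, supply is Qs = 2727.2 + 0.3r.
Re-solving, 1.05r = 1035.3 gives r = 986 and Q = 3023.
Δr = 986 - 1606 = -620.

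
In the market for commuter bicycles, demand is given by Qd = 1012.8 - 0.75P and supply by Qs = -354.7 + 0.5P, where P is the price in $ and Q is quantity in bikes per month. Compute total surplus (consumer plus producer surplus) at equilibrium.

Total surplus = 61632.15

At equilibrium Qd = Qs, so 1012.8 - 0.75P = -354.7 + 0.5P; collecting terms, 1367.5 = 1.25P and P* = 1094.
Then Q* = 1012.8 - 0.75(1094) = 192.3.
Demand choke price = 1350.4; supply choke price = 709.4. CS = ½(1350.4 - 1094)(192.3) = 24652.86; PS = ½(1094 - 709.4)(192.3) = 36979.29. Total surplus = 61632.15.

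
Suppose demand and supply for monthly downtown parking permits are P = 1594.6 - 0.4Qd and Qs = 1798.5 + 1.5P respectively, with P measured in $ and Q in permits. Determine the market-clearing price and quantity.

Rewriting in direct form: Qd = 3986.5 - 2.5P.
At equilibrium Qd = Qs, so 3986.5 - 2.5P = 1798.5 + 1.5P; collecting terms, 2188 = 4P and P* = 547.
From the demand curve, Q* = 3986.5 - 2.5(547) = 2619.

P* = 547, Q* = 2619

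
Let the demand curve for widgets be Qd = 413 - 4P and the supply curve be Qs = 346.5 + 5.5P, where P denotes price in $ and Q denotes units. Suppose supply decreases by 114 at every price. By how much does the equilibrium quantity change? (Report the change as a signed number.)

The market clears where 413 - 4P = 346.5 + 5.5P. Rearranging, 9.5P = 66.5, hence P* = 7.
Substitute back: Q* = 413 - 4(7) = 385.
After the shift, supply is Qs = 232.5 + 5.5P.
Re-solving, 9.5P = 180.5 gives P = 19 and Q = 337.
ΔQ = 337 - 385 = -48.

ΔQ = -48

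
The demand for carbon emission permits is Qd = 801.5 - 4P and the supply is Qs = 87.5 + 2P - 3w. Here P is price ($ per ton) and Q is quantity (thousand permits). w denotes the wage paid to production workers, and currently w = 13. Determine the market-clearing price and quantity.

With w = 13, supply is Qs = 48.5 + 2P.
The market clears where 801.5 - 4P = 48.5 + 2P. Rearranging, 6P = 753, hence P* = 125.5.
Then Q* = 801.5 - 4(125.5) = 299.5.

P* = 125.5, Q* = 299.5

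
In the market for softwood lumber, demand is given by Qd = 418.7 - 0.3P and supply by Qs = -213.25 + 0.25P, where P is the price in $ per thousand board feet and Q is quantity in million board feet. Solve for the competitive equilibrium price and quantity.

P* = 1149, Q* = 74

Set Qd = Qs: 418.7 - 0.3P = -213.25 + 0.25P, so 631.95 = 0.55P and P* = 1149.
Then Q* = 418.7 - 0.3(1149) = 74.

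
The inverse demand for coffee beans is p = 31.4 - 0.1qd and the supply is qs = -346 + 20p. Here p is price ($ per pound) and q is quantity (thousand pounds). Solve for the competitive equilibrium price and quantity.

Solving each curve for q: qd = 314 - 10p.
Equating demand and supply, 314 - 10p = -346 + 20p gives 30p = 660, so p* = 22.
Plugging p* into demand: q* = 314 - 10(22) = 94.

p* = 22, q* = 94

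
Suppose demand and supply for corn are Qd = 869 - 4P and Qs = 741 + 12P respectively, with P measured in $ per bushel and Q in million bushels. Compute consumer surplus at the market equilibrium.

The market clears where 869 - 4P = 741 + 12P. Rearranging, 16P = 128, hence P* = 8.
From the demand curve, Q* = 869 - 4(8) = 837.
Demand choke price (Qd = 0): P = 869/4 = 217.25. Consumer surplus = ½ × (217.25 - 8) × 837 = 87571.125.

Consumer surplus = 87571.125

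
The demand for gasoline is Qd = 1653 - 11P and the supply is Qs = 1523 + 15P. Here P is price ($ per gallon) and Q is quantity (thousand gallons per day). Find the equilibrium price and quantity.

Set Qd = Qs: 1653 - 11P = 1523 + 15P, so 130 = 26P and P* = 5.
From the demand curve, Q* = 1653 - 11(5) = 1598.

P* = 5, Q* = 1598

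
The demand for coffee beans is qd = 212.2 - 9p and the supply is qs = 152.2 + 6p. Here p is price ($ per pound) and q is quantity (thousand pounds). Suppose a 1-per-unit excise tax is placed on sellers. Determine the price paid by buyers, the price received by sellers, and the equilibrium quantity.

p_b = 4.4, p_s = 3.4, q = 172.6

The tax drives a wedge p_b - p_s = 1. Substituting p_s = p_b - 1 into supply: qs = 146.2 + 6p_b.
Equate demand and the shifted supply: 212.2 - 9p_b = 146.2 + 6p_b, giving 15p_b = 66, so p_b = 4.4.
Then p_s = 4.4 - 1 = 3.4 and q = 212.2 - 9(4.4) = 172.6.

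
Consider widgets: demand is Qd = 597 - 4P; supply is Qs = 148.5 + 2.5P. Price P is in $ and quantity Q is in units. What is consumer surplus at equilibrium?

Consumer surplus = 12880.125

At equilibrium Qd = Qs, so 597 - 4P = 148.5 + 2.5P; collecting terms, 448.5 = 6.5P and P* = 69.
Plugging P* into demand: Q* = 597 - 4(69) = 321.
Demand choke price (Qd = 0): P = 597/4 = 149.25. Consumer surplus = ½ × (149.25 - 69) × 321 = 12880.125.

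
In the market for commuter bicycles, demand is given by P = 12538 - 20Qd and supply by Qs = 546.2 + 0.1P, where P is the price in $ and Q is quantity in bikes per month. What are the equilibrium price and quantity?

P* = 538, Q* = 600

In direct form, Qd = 626.9 - 0.05P.
The market clears where 626.9 - 0.05P = 546.2 + 0.1P. Rearranging, 0.15P = 80.7, hence P* = 538.
Then Q* = 626.9 - 0.05(538) = 600.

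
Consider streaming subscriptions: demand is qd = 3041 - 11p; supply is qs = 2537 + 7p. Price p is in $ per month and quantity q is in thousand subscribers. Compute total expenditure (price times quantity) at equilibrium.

The market clears where 3041 - 11p = 2537 + 7p. Rearranging, 18p = 504, hence p* = 28.
Then q* = 3041 - 11(28) = 2733.
Total expenditure = p* × q* = 28 × 2733 = 76524.

Total expenditure = 76524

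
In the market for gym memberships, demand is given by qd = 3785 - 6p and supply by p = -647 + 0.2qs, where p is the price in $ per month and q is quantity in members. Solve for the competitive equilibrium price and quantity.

p* = 50, q* = 3485

Solving each curve for q: qs = 3235 + 5p.
At equilibrium qd = qs, so 3785 - 6p = 3235 + 5p; collecting terms, 550 = 11p and p* = 50.
Substitute back: q* = 3785 - 6(50) = 3485.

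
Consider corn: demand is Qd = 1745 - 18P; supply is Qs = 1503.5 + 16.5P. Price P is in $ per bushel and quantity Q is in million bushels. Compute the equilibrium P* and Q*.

P* = 7, Q* = 1619

The market clears where 1745 - 18P = 1503.5 + 16.5P. Rearranging, 34.5P = 241.5, hence P* = 7.
Plugging P* into demand: Q* = 1745 - 18(7) = 1619.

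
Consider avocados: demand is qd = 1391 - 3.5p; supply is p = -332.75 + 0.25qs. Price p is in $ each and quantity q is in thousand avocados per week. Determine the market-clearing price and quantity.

Solving each curve for q: qs = 1331 + 4p.
At equilibrium qd = qs, so 1391 - 3.5p = 1331 + 4p; collecting terms, 60 = 7.5p and p* = 8.
Then q* = 1391 - 3.5(8) = 1363.

p* = 8, q* = 1363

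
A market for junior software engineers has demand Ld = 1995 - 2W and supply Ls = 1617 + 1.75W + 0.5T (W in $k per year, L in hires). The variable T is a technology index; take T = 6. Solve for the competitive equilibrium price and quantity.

W* = 100, L* = 1795

With T = 6, supply is Ls = 1620 + 1.75W.
Set Ld = Ls: 1995 - 2W = 1620 + 1.75W, so 375 = 3.75W and W* = 100.
Substitute back: L* = 1995 - 2(100) = 1795.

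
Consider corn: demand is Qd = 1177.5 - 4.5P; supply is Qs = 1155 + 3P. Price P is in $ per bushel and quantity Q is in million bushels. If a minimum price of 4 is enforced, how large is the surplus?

Surplus = 7.5

With P fixed at 4, quantity demanded is 1159.5 and quantity supplied is 1167.
Surplus = Qs - Qd = 1167 - 1159.5 = 7.5.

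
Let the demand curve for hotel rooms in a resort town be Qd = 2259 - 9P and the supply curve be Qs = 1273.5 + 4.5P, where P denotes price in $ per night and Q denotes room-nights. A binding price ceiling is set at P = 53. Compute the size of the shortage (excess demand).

Shortage = 270

With P fixed at 53, quantity demanded is 1782 and quantity supplied is 1512.
Shortage = Qd - Qs = 1782 - 1512 = 270.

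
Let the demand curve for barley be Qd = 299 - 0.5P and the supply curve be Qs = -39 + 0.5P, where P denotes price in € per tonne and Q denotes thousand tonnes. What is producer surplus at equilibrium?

Set Qd = Qs: 299 - 0.5P = -39 + 0.5P, so 338 = P and P* = 338.
From the demand curve, Q* = 299 - 0.5(338) = 130.
Supply choke price (Qs = 0): P = 78. Producer surplus = ½ × (338 - 78) × 130 = 16900.

Producer surplus = 16900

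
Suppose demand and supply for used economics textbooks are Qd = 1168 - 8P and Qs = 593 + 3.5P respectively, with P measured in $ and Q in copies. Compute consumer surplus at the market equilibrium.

At equilibrium Qd = Qs, so 1168 - 8P = 593 + 3.5P; collecting terms, 575 = 11.5P and P* = 50.
Plugging P* into demand: Q* = 1168 - 8(50) = 768.
Demand choke price (Qd = 0): P = 1168/8 = 146. Consumer surplus = ½ × (146 - 50) × 768 = 36864.

Consumer surplus = 36864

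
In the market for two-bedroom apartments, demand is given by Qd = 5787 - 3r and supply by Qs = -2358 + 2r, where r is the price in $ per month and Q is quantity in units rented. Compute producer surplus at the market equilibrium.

Equating demand and supply, 5787 - 3r = -2358 + 2r gives 5r = 8145, so r* = 1629.
Substitute back: Q* = 5787 - 3(1629) = 900.
Supply choke price (Qs = 0): r = 1179. Producer surplus = ½ × (1629 - 1179) × 900 = 202500.

Producer surplus = 202500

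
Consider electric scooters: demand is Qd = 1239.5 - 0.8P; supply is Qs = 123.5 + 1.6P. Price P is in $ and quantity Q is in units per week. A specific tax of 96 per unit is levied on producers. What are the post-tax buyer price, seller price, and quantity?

P_b = 529, P_s = 433, Q = 816.3

With a tax of 96 on producers, they supply based on the net price P_s = P_b - 96, so Qs = -30.1 + 1.6P_b.
Equate demand and the shifted supply: 1239.5 - 0.8P_b = -30.1 + 1.6P_b, giving 2.4P_b = 1269.6, so P_b = 529.
Then P_s = 529 - 96 = 433 and Q = 1239.5 - 0.8(529) = 816.3.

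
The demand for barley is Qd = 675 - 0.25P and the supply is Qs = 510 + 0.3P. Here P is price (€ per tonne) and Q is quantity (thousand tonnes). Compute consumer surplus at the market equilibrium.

The market clears where 675 - 0.25P = 510 + 0.3P. Rearranging, 0.55P = 165, hence P* = 300.
Then Q* = 675 - 0.25(300) = 600.
Demand choke price (Qd = 0): P = 675/0.25 = 2700. Consumer surplus = ½ × (2700 - 300) × 600 = 720000.

Consumer surplus = 720000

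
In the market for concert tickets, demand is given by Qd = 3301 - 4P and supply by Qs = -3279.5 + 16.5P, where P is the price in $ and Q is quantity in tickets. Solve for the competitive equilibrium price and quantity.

Set Qd = Qs: 3301 - 4P = -3279.5 + 16.5P, so 6580.5 = 20.5P and P* = 321.
Then Q* = 3301 - 4(321) = 2017.

P* = 321, Q* = 2017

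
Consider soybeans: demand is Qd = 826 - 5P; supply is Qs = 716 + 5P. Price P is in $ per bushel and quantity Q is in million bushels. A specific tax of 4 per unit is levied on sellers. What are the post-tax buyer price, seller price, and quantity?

P_b = 13, P_s = 9, Q = 761

Sellers keep P_s = P_b - 4 per unit, so supply in terms of the buyer price is Qs = 696 + 5P_b.
Market clearing requires 826 - 5P_b = 696 + 5P_b; hence 130 = 10P_b and P_b = 13.
So P_s = 9 and the quantity traded is Q = 826 - 5(13) = 761.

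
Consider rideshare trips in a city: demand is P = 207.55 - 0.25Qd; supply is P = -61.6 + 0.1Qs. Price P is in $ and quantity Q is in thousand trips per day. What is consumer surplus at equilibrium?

Consumer surplus = 73920.125

Solving each curve for Q: Qd = 830.2 - 4P and Qs = 616 + 10P.
The market clears where 830.2 - 4P = 616 + 10P. Rearranging, 14P = 214.2, hence P* = 15.3.
From the demand curve, Q* = 830.2 - 4(15.3) = 769.
Demand choke price (Qd = 0): P = 830.2/4 = 207.55. Consumer surplus = ½ × (207.55 - 15.3) × 769 = 73920.125.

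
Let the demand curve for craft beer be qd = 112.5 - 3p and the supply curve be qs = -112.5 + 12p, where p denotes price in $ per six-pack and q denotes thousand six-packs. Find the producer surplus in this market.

At equilibrium qd = qs, so 112.5 - 3p = -112.5 + 12p; collecting terms, 225 = 15p and p* = 15.
Plugging p* into demand: q* = 112.5 - 3(15) = 67.5.
Supply choke price (qs = 0): p = 9.375. Producer surplus = ½ × (15 - 9.375) × 67.5 = 189.84375.

Producer surplus = 189.84375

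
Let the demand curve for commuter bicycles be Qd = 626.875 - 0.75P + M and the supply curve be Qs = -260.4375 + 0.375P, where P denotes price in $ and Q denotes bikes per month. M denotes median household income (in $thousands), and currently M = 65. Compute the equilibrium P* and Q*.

With M = 65, demand is Qd = 691.875 - 0.75P.
The market clears where 691.875 - 0.75P = -260.4375 + 0.375P. Rearranging, 1.125P = 952.3125, hence P* = 846.5.
Plugging P* into demand: Q* = 691.875 - 0.75(846.5) = 57.

P* = 846.5, Q* = 57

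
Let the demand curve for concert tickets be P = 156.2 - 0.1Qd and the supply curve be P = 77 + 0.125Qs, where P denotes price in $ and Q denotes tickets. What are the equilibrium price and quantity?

In direct form, Qd = 1562 - 10P and Qs = -616 + 8P.
At equilibrium Qd = Qs, so 1562 - 10P = -616 + 8P; collecting terms, 2178 = 18P and P* = 121.
Then Q* = 1562 - 10(121) = 352.

P* = 121, Q* = 352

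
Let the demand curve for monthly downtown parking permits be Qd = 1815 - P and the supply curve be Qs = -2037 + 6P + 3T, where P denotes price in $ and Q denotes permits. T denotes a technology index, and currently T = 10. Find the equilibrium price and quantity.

With T = 10, supply is Qs = -2007 + 6P.
Equating demand and supply, 1815 - P = -2007 + 6P gives 7P = 3822, so P* = 546.
Plugging P* into demand: Q* = 1815 - 546 = 1269.

P* = 546, Q* = 1269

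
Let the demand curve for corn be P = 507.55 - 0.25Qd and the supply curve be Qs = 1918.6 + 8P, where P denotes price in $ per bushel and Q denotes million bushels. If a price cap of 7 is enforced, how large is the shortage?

Rewriting in direct form: Qd = 2030.2 - 4P.
Evaluating both curves at the ceiling price 7 gives Qd = 2002.2, Qs = 1974.6.
Shortage = Qd - Qs = 2002.2 - 1974.6 = 27.6.

Shortage = 27.6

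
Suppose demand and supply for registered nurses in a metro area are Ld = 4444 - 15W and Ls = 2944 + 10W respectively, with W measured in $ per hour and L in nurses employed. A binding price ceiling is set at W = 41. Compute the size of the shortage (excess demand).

With W fixed at 41, quantity demanded is 3829 and quantity supplied is 3354.
Shortage = Ld - Ls = 3829 - 3354 = 475.

Shortage = 475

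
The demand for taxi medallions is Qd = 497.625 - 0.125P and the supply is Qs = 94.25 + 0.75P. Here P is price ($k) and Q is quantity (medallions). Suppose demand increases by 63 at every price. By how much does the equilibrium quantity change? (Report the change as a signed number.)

ΔQ = 54

Equating demand and supply, 497.625 - 0.125P = 94.25 + 0.75P gives 0.875P = 403.375, so P* = 461.
Substitute back: Q* = 497.625 - 0.125(461) = 440.
After the shift, demand is Qd = 560.625 - 0.125P.
Re-solving, 0.875P = 466.375 gives P = 533 and Q = 494.
ΔQ = 494 - 440 = 54.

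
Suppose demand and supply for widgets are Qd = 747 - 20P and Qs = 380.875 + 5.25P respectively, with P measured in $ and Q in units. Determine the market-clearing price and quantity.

P* = 14.5, Q* = 457

The market clears where 747 - 20P = 380.875 + 5.25P. Rearranging, 25.25P = 366.125, hence P* = 14.5.
Then Q* = 747 - 20(14.5) = 457.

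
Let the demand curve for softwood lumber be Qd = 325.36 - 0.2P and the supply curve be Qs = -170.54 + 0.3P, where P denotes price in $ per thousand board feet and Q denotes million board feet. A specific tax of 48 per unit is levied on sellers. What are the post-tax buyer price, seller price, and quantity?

P_b = 1020.6, P_s = 972.6, Q = 121.24

Sellers keep P_s = P_b - 48 per unit, so supply in terms of the buyer price is Qs = -184.94 + 0.3P_b.
Market clearing requires 325.36 - 0.2P_b = -184.94 + 0.3P_b; hence 510.3 = 0.5P_b and P_b = 1020.6.
Then P_s = 1020.6 - 48 = 972.6 and Q = 325.36 - 0.2(1020.6) = 121.24.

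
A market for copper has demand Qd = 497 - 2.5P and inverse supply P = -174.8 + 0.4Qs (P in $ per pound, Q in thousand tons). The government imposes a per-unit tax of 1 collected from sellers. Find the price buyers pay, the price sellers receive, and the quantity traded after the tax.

Solving each curve for Q: Qs = 437 + 2.5P.
Sellers keep P_s = P_b - 1 per unit, so supply in terms of the buyer price is Qs = 434.5 + 2.5P_b.
Set Qd = Qs: 497 - 2.5P_b = 434.5 + 2.5P_b, so 62.5 = 5P_b and P_b = 12.5.
So P_s = 11.5 and the quantity traded is Q = 497 - 2.5(12.5) = 465.75.

P_b = 12.5, P_s = 11.5, Q = 465.75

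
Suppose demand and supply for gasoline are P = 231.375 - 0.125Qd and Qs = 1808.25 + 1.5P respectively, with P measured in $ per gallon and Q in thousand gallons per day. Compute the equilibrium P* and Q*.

In direct form, Qd = 1851 - 8P.
Equating demand and supply, 1851 - 8P = 1808.25 + 1.5P gives 9.5P = 42.75, so P* = 4.5.
From the demand curve, Q* = 1851 - 8(4.5) = 1815.

P* = 4.5, Q* = 1815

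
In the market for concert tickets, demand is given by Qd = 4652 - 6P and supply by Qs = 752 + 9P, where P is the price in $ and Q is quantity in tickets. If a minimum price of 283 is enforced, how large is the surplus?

At P = 283: Qd = 2954 and Qs = 3299.
Surplus = Qs - Qd = 3299 - 2954 = 345.

Surplus = 345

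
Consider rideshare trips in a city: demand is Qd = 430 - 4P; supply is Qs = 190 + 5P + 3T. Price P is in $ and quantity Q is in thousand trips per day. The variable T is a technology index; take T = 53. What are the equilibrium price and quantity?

With T = 53, supply is Qs = 349 + 5P.
The market clears where 430 - 4P = 349 + 5P. Rearranging, 9P = 81, hence P* = 9.
Then Q* = 430 - 4(9) = 394.

P* = 9, Q* = 394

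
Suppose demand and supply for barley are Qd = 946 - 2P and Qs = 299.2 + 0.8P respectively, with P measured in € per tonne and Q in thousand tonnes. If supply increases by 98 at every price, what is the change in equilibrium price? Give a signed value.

Set Qd = Qs: 946 - 2P = 299.2 + 0.8P, so 646.8 = 2.8P and P* = 231.
From the demand curve, Q* = 946 - 2(231) = 484.
After the shift, supply is Qs = 397.2 + 0.8P.
New equilibrium: 548.8 = 2.8P, so P = 196 and Q = 554.
ΔP = 196 - 231 = -35.

ΔP = -35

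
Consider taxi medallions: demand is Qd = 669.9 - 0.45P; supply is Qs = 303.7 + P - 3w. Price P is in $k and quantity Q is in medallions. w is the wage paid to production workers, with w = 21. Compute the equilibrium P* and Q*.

P* = 296, Q* = 536.7

With w = 21, supply is Qs = 240.7 + P.
The market clears where 669.9 - 0.45P = 240.7 + P. Rearranging, 1.45P = 429.2, hence P* = 296.
Then Q* = 669.9 - 0.45(296) = 536.7.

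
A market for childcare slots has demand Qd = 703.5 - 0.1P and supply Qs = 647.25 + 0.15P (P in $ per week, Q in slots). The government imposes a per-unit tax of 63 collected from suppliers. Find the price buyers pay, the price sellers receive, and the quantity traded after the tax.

P_b = 262.8, P_s = 199.8, Q = 677.22

With a tax of 63 on suppliers, they supply based on the net price P_s = P_b - 63, so Qs = 637.8 + 0.15P_b.
Market clearing requires 703.5 - 0.1P_b = 637.8 + 0.15P_b; hence 65.7 = 0.25P_b and P_b = 262.8.
So P_s = 199.8 and the quantity traded is Q = 703.5 - 0.1(262.8) = 677.22.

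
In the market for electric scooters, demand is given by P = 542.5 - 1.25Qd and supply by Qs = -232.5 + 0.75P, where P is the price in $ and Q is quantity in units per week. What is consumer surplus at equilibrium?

Consumer surplus = 5062.5

Rewriting in direct form: Qd = 434 - 0.8P.
The market clears where 434 - 0.8P = -232.5 + 0.75P. Rearranging, 1.55P = 666.5, hence P* = 430.
Then Q* = 434 - 0.8(430) = 90.
Demand choke price (Qd = 0): P = 434/0.8 = 542.5. Consumer surplus = ½ × (542.5 - 430) × 90 = 5062.5.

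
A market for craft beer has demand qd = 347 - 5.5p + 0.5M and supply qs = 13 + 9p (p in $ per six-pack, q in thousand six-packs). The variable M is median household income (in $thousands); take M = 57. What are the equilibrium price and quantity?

With M = 57, demand is qd = 375.5 - 5.5p.
The market clears where 375.5 - 5.5p = 13 + 9p. Rearranging, 14.5p = 362.5, hence p* = 25.
Then q* = 375.5 - 5.5(25) = 238.

p* = 25, q* = 238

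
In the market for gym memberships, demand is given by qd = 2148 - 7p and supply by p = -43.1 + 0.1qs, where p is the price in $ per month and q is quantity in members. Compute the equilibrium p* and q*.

Solving each curve for q: qs = 431 + 10p.
The market clears where 2148 - 7p = 431 + 10p. Rearranging, 17p = 1717, hence p* = 101.
Substitute back: q* = 2148 - 7(101) = 1441.

p* = 101, q* = 1441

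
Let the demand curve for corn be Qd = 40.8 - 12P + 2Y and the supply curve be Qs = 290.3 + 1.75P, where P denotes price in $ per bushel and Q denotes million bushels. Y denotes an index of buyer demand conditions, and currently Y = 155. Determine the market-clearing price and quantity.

With Y = 155, demand is Qd = 350.8 - 12P.
At equilibrium Qd = Qs, so 350.8 - 12P = 290.3 + 1.75P; collecting terms, 60.5 = 13.75P and P* = 4.4.
Plugging P* into demand: Q* = 350.8 - 12(4.4) = 298.

P* = 4.4, Q* = 298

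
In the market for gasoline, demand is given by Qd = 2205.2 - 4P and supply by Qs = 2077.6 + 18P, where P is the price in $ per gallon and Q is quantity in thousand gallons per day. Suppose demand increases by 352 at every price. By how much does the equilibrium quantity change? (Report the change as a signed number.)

The market clears where 2205.2 - 4P = 2077.6 + 18P. Rearranging, 22P = 127.6, hence P* = 5.8.
Substitute back: Q* = 2205.2 - 4(5.8) = 2182.
After the shift, demand is Qd = 2557.2 - 4P.
Re-solving, 22P = 479.6 gives P = 21.8 and Q = 2470.
ΔQ = 2470 - 2182 = 288.

ΔQ = 288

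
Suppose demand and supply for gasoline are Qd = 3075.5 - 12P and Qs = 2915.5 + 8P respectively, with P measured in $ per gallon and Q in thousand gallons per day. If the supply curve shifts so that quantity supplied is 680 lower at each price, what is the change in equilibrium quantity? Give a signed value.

At equilibrium Qd = Qs, so 3075.5 - 12P = 2915.5 + 8P; collecting terms, 160 = 20P and P* = 8.
Then Q* = 3075.5 - 12(8) = 2979.5.
After the shift, supply is Qs = 2235.5 + 8P.
Re-solving, 20P = 840 gives P = 42 and Q = 2571.5.
ΔQ = 2571.5 - 2979.5 = -408.

ΔQ = -408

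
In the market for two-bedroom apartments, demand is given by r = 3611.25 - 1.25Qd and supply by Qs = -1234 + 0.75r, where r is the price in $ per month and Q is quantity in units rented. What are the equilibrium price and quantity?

Solving each curve for Q: Qd = 2889 - 0.8r.
Set Qd = Qs: 2889 - 0.8r = -1234 + 0.75r, so 4123 = 1.55r and r* = 2660.
From the demand curve, Q* = 2889 - 0.8(2660) = 761.

r* = 2660, Q* = 761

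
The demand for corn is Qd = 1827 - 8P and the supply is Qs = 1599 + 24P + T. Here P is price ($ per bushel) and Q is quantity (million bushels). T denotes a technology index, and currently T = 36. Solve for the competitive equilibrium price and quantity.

P* = 6, Q* = 1779

With T = 36, supply is Qs = 1635 + 24P.
Equating demand and supply, 1827 - 8P = 1635 + 24P gives 32P = 192, so P* = 6.
Plugging P* into demand: Q* = 1827 - 8(6) = 1779.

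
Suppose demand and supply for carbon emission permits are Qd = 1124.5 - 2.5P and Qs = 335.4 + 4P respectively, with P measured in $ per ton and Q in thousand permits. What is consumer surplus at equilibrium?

Consumer surplus = 134808.2

The market clears where 1124.5 - 2.5P = 335.4 + 4P. Rearranging, 6.5P = 789.1, hence P* = 121.4.
Plugging P* into demand: Q* = 1124.5 - 2.5(121.4) = 821.
Demand choke price (Qd = 0): P = 1124.5/2.5 = 449.8. Consumer surplus = ½ × (449.8 - 121.4) × 821 = 134808.2.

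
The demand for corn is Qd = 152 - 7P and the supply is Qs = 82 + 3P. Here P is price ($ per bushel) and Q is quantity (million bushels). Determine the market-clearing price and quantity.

Set Qd = Qs: 152 - 7P = 82 + 3P, so 70 = 10P and P* = 7.
Substitute back: Q* = 152 - 7(7) = 103.

P* = 7, Q* = 103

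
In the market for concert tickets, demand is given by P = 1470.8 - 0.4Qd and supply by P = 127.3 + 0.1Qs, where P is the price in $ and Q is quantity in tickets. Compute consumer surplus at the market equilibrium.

Inverting to quantity form: Qd = 3677 - 2.5P and Qs = -1273 + 10P.
The market clears where 3677 - 2.5P = -1273 + 10P. Rearranging, 12.5P = 4950, hence P* = 396.
Plugging P* into demand: Q* = 3677 - 2.5(396) = 2687.
Demand choke price (Qd = 0): P = 3677/2.5 = 1470.8. Consumer surplus = ½ × (1470.8 - 396) × 2687 = 1443993.8.

Consumer surplus = 1443993.8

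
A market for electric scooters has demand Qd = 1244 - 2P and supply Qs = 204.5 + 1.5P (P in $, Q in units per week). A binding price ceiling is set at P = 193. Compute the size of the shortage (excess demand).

Shortage = 364

Evaluating both curves at the ceiling price 193 gives Qd = 858, Qs = 494.
Shortage = Qd - Qs = 858 - 494 = 364.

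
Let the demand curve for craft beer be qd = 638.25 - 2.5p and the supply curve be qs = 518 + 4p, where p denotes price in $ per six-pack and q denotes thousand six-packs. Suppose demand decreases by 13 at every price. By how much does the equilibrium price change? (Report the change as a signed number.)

Equating demand and supply, 638.25 - 2.5p = 518 + 4p gives 6.5p = 120.25, so p* = 18.5.
Plugging p* into demand: q* = 638.25 - 2.5(18.5) = 592.
After the shift, demand is qd = 625.25 - 2.5p.
New equilibrium: 107.25 = 6.5p, so p = 16.5 and q = 584.
Δp = 16.5 - 18.5 = -2.

Δp = -2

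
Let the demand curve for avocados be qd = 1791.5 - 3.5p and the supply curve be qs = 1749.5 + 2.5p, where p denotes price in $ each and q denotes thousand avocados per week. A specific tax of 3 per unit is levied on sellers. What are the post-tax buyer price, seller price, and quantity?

The tax drives a wedge p_b - p_s = 3. Substituting p_s = p_b - 3 into supply: qs = 1742 + 2.5p_b.
Equate demand and the shifted supply: 1791.5 - 3.5p_b = 1742 + 2.5p_b, giving 6p_b = 49.5, so p_b = 8.25.
Then p_s = 8.25 - 3 = 5.25 and q = 1791.5 - 3.5(8.25) = 1762.625.

p_b = 8.25, p_s = 5.25, q = 1762.625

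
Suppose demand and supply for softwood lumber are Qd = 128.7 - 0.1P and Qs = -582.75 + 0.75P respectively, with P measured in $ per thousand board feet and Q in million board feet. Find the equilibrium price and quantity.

At equilibrium Qd = Qs, so 128.7 - 0.1P = -582.75 + 0.75P; collecting terms, 711.45 = 0.85P and P* = 837.
Substitute back: Q* = 128.7 - 0.1(837) = 45.

P* = 837, Q* = 45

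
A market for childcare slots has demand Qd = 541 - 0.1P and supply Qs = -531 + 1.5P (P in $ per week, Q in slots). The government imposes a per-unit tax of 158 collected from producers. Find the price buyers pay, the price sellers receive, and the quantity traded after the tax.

P_b = 818.125, P_s = 660.125, Q = 459.1875

With a tax of 158 on producers, they supply based on the net price P_s = P_b - 158, so Qs = -768 + 1.5P_b.
Equate demand and the shifted supply: 541 - 0.1P_b = -768 + 1.5P_b, giving 1.6P_b = 1309, so P_b = 818.125.
So P_s = 660.125 and the quantity traded is Q = 541 - 0.1(818.125) = 459.1875.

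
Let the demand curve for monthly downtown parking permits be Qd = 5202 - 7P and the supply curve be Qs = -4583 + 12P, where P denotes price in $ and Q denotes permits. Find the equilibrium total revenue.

Total revenue = 822455

The market clears where 5202 - 7P = -4583 + 12P. Rearranging, 19P = 9785, hence P* = 515.
Then Q* = 5202 - 7(515) = 1597.
Total revenue = P* × Q* = 515 × 1597 = 822455.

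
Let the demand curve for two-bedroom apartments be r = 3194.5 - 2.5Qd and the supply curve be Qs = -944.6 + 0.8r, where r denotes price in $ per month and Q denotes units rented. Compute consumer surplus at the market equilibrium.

Solving each curve for Q: Qd = 1277.8 - 0.4r.
Equating demand and supply, 1277.8 - 0.4r = -944.6 + 0.8r gives 1.2r = 2222.4, so r* = 1852.
Plugging r* into demand: Q* = 1277.8 - 0.4(1852) = 537.
Demand choke price (Qd = 0): r = 1277.8/0.4 = 3194.5. Consumer surplus = ½ × (3194.5 - 1852) × 537 = 360461.25.

Consumer surplus = 360461.25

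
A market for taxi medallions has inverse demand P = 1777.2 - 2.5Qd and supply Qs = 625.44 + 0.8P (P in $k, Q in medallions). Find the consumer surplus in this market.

Consumer surplus = 582087.2

In direct form, Qd = 710.88 - 0.4P.
Equating demand and supply, 710.88 - 0.4P = 625.44 + 0.8P gives 1.2P = 85.44, so P* = 71.2.
Substitute back: Q* = 710.88 - 0.4(71.2) = 682.4.
Demand choke price (Qd = 0): P = 710.88/0.4 = 1777.2. Consumer surplus = ½ × (1777.2 - 71.2) × 682.4 = 582087.2.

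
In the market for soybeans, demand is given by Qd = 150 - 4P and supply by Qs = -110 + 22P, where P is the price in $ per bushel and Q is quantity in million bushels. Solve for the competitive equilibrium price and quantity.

P* = 10, Q* = 110

Equating demand and supply, 150 - 4P = -110 + 22P gives 26P = 260, so P* = 10.
Substitute back: Q* = 150 - 4(10) = 110.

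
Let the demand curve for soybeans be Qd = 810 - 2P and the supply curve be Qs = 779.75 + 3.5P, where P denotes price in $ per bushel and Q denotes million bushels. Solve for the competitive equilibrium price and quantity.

Equating demand and supply, 810 - 2P = 779.75 + 3.5P gives 5.5P = 30.25, so P* = 5.5.
Then Q* = 810 - 2(5.5) = 799.

P* = 5.5, Q* = 799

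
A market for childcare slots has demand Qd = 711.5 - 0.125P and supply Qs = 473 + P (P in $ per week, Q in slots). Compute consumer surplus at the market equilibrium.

Consumer surplus = 1876900

Equating demand and supply, 711.5 - 0.125P = 473 + P gives 1.125P = 238.5, so P* = 212.
Substitute back: Q* = 711.5 - 0.125(212) = 685.
Demand choke price (Qd = 0): P = 711.5/0.125 = 5692. Consumer surplus = ½ × (5692 - 212) × 685 = 1876900.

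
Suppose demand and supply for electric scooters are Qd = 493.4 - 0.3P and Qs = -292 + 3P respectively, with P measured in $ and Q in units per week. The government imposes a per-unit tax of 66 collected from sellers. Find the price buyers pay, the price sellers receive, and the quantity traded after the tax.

Sellers keep P_s = P_b - 66 per unit, so supply in terms of the buyer price is Qs = -490 + 3P_b.
Market clearing requires 493.4 - 0.3P_b = -490 + 3P_b; hence 983.4 = 3.3P_b and P_b = 298.
Then P_s = 298 - 66 = 232 and Q = 493.4 - 0.3(298) = 404.

P_b = 298, P_s = 232, Q = 404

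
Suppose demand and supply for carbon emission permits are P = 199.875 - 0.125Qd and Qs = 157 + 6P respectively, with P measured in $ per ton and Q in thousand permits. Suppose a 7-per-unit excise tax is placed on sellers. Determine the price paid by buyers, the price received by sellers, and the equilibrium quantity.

P_b = 106, P_s = 99, Q = 751

Rewriting in direct form: Qd = 1599 - 8P.
With a tax of 7 on sellers, they supply based on the net price P_s = P_b - 7, so Qs = 115 + 6P_b.
Equate demand and the shifted supply: 1599 - 8P_b = 115 + 6P_b, giving 14P_b = 1484, so P_b = 106.
So P_s = 99 and the quantity traded is Q = 1599 - 8(106) = 751.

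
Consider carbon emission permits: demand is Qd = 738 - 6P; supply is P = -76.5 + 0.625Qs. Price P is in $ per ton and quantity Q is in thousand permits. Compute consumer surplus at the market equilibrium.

In direct form, Qs = 122.4 + 1.6P.
At equilibrium Qd = Qs, so 738 - 6P = 122.4 + 1.6P; collecting terms, 615.6 = 7.6P and P* = 81.
Then Q* = 738 - 6(81) = 252.
Demand choke price (Qd = 0): P = 738/6 = 123. Consumer surplus = ½ × (123 - 81) × 252 = 5292.

Consumer surplus = 5292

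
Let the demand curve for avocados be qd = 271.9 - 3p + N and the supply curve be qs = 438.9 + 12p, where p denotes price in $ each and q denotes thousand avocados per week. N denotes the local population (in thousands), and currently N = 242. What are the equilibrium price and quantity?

With N = 242, demand is qd = 513.9 - 3p.
Equating demand and supply, 513.9 - 3p = 438.9 + 12p gives 15p = 75, so p* = 5.
Then q* = 513.9 - 3(5) = 498.9.

p* = 5, q* = 498.9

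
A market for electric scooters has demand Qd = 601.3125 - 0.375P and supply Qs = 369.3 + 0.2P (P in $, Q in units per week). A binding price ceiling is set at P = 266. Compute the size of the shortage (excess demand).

Shortage = 79.0625

Evaluating both curves at the ceiling price 266 gives Qd = 501.5625, Qs = 422.5.
Shortage = Qd - Qs = 501.5625 - 422.5 = 79.0625.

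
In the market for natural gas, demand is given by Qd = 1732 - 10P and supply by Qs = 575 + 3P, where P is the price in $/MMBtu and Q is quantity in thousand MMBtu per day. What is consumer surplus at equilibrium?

Consumer surplus = 35448.2

Set Qd = Qs: 1732 - 10P = 575 + 3P, so 1157 = 13P and P* = 89.
Then Q* = 1732 - 10(89) = 842.
Demand choke price (Qd = 0): P = 1732/10 = 173.2. Consumer surplus = ½ × (173.2 - 89) × 842 = 35448.2.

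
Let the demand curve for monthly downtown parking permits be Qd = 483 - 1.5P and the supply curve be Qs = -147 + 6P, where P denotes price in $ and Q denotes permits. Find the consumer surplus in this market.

At equilibrium Qd = Qs, so 483 - 1.5P = -147 + 6P; collecting terms, 630 = 7.5P and P* = 84.
Plugging P* into demand: Q* = 483 - 1.5(84) = 357.
Demand choke price (Qd = 0): P = 483/1.5 = 322. Consumer surplus = ½ × (322 - 84) × 357 = 42483.

Consumer surplus = 42483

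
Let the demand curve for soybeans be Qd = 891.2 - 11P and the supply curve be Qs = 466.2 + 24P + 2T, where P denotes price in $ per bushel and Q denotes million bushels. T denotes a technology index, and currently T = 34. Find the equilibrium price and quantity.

With T = 34, supply is Qs = 534.2 + 24P.
Set Qd = Qs: 891.2 - 11P = 534.2 + 24P, so 357 = 35P and P* = 10.2.
Substitute back: Q* = 891.2 - 11(10.2) = 779.

P* = 10.2, Q* = 779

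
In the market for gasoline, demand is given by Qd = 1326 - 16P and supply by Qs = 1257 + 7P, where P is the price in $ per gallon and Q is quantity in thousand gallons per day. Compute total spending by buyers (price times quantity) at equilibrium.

Total spending by buyers = 3834

At equilibrium Qd = Qs, so 1326 - 16P = 1257 + 7P; collecting terms, 69 = 23P and P* = 3.
From the demand curve, Q* = 1326 - 16(3) = 1278.
Total spending by buyers = P* × Q* = 3 × 1278 = 3834.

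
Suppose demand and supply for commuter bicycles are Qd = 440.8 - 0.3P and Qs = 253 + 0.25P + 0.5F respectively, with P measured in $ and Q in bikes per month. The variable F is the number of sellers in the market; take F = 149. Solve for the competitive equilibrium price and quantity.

P* = 206, Q* = 379

With F = 149, supply is Qs = 327.5 + 0.25P.
At equilibrium Qd = Qs, so 440.8 - 0.3P = 327.5 + 0.25P; collecting terms, 113.3 = 0.55P and P* = 206.
Then Q* = 440.8 - 0.3(206) = 379.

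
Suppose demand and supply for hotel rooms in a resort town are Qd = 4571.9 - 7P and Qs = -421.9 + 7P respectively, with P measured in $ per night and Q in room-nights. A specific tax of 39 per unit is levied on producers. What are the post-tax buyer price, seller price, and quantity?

P_b = 376.2, P_s = 337.2, Q = 1938.5

With a tax of 39 on producers, they supply based on the net price P_s = P_b - 39, so Qs = -694.9 + 7P_b.
Set Qd = Qs: 4571.9 - 7P_b = -694.9 + 7P_b, so 5266.8 = 14P_b and P_b = 376.2.
Then P_s = 376.2 - 39 = 337.2 and Q = 4571.9 - 7(376.2) = 1938.5.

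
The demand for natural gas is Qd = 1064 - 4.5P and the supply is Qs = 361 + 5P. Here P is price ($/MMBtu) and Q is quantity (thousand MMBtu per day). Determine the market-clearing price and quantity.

P* = 74, Q* = 731

The market clears where 1064 - 4.5P = 361 + 5P. Rearranging, 9.5P = 703, hence P* = 74.
Substitute back: Q* = 1064 - 4.5(74) = 731.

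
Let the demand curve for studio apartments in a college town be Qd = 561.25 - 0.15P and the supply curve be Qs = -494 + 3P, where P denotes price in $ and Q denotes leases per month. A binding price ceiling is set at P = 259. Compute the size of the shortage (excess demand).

At P = 259: Qd = 522.4 and Qs = 283.
Shortage = Qd - Qs = 522.4 - 283 = 239.4.

Shortage = 239.4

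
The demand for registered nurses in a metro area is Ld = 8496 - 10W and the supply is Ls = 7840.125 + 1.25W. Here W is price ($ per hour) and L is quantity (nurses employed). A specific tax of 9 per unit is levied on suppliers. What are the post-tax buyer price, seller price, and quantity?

The tax drives a wedge W_b - W_s = 9. Substituting W_s = W_b - 9 into supply: Ls = 7828.875 + 1.25W_b.
Market clearing requires 8496 - 10W_b = 7828.875 + 1.25W_b; hence 667.125 = 11.25W_b and W_b = 59.3.
So W_s = 50.3 and the quantity traded is L = 8496 - 10(59.3) = 7903.

W_b = 59.3, W_s = 50.3, L = 7903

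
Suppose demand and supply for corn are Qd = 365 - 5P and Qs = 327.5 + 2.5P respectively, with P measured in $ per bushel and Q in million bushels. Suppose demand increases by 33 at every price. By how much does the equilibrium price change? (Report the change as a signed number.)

ΔP = 4.4

The market clears where 365 - 5P = 327.5 + 2.5P. Rearranging, 7.5P = 37.5, hence P* = 5.
Substitute back: Q* = 365 - 5(5) = 340.
After the shift, demand is Qd = 398 - 5P.
The new intersection has 70.5 = 7.5P, i.e. P = 9.4, Q = 351.
ΔP = 9.4 - 5 = 4.4.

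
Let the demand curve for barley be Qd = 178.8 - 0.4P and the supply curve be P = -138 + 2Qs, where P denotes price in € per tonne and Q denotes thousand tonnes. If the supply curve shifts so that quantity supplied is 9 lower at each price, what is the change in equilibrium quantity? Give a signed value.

ΔQ = -4

In direct form, Qs = 69 + 0.5P.
At equilibrium Qd = Qs, so 178.8 - 0.4P = 69 + 0.5P; collecting terms, 109.8 = 0.9P and P* = 122.
From the demand curve, Q* = 178.8 - 0.4(122) = 130.
After the shift, supply is Qs = 60 + 0.5P.
Re-solving, 0.9P = 118.8 gives P = 132 and Q = 126.
ΔQ = 126 - 130 = -4.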